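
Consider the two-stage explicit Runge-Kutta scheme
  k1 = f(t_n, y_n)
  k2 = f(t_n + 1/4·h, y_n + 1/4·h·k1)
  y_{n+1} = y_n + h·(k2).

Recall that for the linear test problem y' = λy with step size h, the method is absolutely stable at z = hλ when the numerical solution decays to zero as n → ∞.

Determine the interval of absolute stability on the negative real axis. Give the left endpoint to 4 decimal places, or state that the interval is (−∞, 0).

On y'=λy, z=hλ:
  k1=λy_n ⇒ h·k1=z·y_n;  k2=λ(1+1/4z)y_n ⇒ h·k2=z(1+1/4z)y_n
  y_{n+1}/y_n = 1 + z(1+1/4z) = 1 + z + 1/4z²
  so R(z) = 1 + z + 1/4z².

Need |R(x)|<1, x<0.
x=-1.2: |R|=0.1600
R=1: x+1/4x²=0 ⇒ x=−4=-4.0000; min R=1−1/(4·1/4)=0.0000>−1
Confirm numerically:
  x=-2.457: |R|=0.05221 <1
  x=-2.208: |R|=0.01082 <1
  x=-1.607: |R|=0.03861 <1
  x=-4.559: |R|=1.63712 >1
  x=-4.309: |R|=1.33287 >1
  x=-4.045: |R|=1.04551 >1
Interval (-4.0000, 0).

(-4.0000, 0).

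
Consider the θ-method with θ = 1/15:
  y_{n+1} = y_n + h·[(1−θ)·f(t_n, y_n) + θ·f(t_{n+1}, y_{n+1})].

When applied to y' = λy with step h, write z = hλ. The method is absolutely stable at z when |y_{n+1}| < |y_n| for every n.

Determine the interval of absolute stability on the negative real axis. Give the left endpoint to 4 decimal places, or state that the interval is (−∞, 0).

With y'=λy (z=hλ):
  y_{n+1} = y_n + z·[14/15·y_n + 1/15·y_{n+1}] ⇒ (1 − 1/15z)y_{n+1} = (1 + 14/15z)y_n
  R(z) = (1 + 14/15z)/(1 − 1/15z).

Need |R(x)|<1, x<0.
x=-1.32: |R|=0.2132
R=−1: 1+14/15x = −1+1/15x ⇒ -13/15x=2 ⇒ x=2/(-13/15)=-2.3077
Confirm numerically:
  x=-2.284: |R|=0.98218 <1
  x=-2.156: |R|=0.88505 <1
  x=-1.817: |R|=0.62068 <1
  x=-1.432: |R|=0.30721 <1
  x=-2.797: |R|=1.35742 >1
  x=-2.446: |R|=1.10306 >1
  x=-2.389: |R|=1.06079 >1
Stable set (-2.3077, 0).

z∈(-2.3077,0).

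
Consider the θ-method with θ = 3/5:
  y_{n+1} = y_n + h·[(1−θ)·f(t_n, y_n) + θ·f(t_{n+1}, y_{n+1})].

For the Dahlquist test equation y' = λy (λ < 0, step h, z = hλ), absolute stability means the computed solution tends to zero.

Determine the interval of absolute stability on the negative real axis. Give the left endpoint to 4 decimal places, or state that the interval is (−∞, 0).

(−∞, 0) — no finite endpoint.

With y'=λy (z=hλ):
  y_{n+1} = y_n + z·[2/5·y_n + 3/5·y_{n+1}] ⇒ (1 − 3/5z)y_{n+1} = (1 + 2/5z)y_n
  R(z) = (1 + 2/5z)/(1 − 3/5z).

Solve |R(x)|<1 on ℝ⁻.
x=-1.15: |R|=0.3195
x=-2: |R|=0.0909
x=-10: |R|=0.4286
x=-100: |R|=0.6393
θ=3/5≥1/2 ⇒ |1+2/5x|<|1−3/5x| ∀x<0 ⇒ stable on all of ℝ⁻.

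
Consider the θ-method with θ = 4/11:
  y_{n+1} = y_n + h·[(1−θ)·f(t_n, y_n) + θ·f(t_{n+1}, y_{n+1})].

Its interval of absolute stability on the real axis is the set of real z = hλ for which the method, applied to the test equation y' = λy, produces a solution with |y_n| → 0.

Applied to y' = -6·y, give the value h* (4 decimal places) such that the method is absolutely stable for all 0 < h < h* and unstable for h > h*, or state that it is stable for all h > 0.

(-7.3333,0); λ=-6 ⇒ h* = (22/3)/6 = 1.2222.

Test eqn y'=λy, z=hλ:
  y_{n+1} = y_n + z·[7/11·y_n + 4/11·y_{n+1}] ⇒ (1 − 4/11z)y_{n+1} = (1 + 7/11z)y_n
  R(z) = (1 + 7/11z)/(1 − 4/11z).

Solve |R(x)|<1 on ℝ⁻.
x=-1.32: |R|=0.1081
R=−1: 1+7/11x = −1+4/11x ⇒ -3/11x=2 ⇒ x=2/(-3/11)=-7.3333
Confirm numerically:
  x=-5.818: |R|=0.86736 <1
  x=-5.090: |R|=0.78540 <1
  x=-3.984: |R|=0.62697 <1
  x=-7.875: |R|=1.03824 >1
  x=-7.671: |R|=1.02430 >1
  x=-7.641: |R|=1.02221 >1
Interval (-7.3333, 0).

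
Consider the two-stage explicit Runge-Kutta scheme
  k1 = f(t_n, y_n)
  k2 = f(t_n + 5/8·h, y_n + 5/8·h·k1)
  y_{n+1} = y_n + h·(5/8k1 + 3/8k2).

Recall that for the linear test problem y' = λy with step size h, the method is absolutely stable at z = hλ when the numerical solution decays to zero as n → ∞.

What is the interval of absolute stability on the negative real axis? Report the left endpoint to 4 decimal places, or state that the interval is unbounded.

With y'=λy (z=hλ):
  k1=λy_n ⇒ h·k1=z·y_n;  k2=λ(1+5/8z)y_n ⇒ h·k2=z(1+5/8z)y_n
  y_{n+1}/y_n = 1 + 5/8z + 3/8z(1+5/8z) = 1 + z + 15/64z²
  R(z) = 1 + z + 15/64z².

Boundary: |R(x)|=1, x<0.
x=-1.5: |R|=0.0273
R=1: x+15/64x²=0 ⇒ x=−64/15=-4.2667; min R=1−1/(4·15/64)=-0.0667>−1
Confirm numerically:
  x=-3.023: |R|=0.11884 <1
  x=-2.433: |R|=0.04562 <1
  x=-1.836: |R|=0.04595 <1
  x=-1.741: |R|=0.03059 <1
  x=-4.773: |R|=1.56642 >1
  x=-4.582: |R|=1.33864 >1
Stable set (-4.2667, 0).

(-4.2667, 0).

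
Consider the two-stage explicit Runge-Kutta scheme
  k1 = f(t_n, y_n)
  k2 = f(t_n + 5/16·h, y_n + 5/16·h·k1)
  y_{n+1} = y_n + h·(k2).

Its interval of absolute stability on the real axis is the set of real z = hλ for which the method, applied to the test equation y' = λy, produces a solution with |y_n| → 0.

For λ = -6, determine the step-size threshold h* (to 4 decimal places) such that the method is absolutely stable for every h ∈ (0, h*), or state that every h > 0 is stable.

(-3.2000,0); λ=-6 ⇒ h* = (16/5)/6 = 0.5333.

Test eqn y'=λy, z=hλ:
  k1=λy_n ⇒ h·k1=z·y_n;  k2=λ(1+5/16z)y_n ⇒ h·k2=z(1+5/16z)y_n
  y_{n+1}/y_n = 1 + z(1+5/16z) = 1 + z + 5/16z²
  R(z) = 1 + z + 5/16z².

Find x<0 with |R(x)|<1.
x=-0.89: |R|=0.3575
R=1: x+5/16x²=0 ⇒ x=−16/5=-3.2000; min R=1−1/(4·5/16)=0.2000>−1
Confirm numerically:
  x=-3.045: |R|=0.85251 <1
  x=-3.031: |R|=0.83993 <1
  x=-2.330: |R|=0.36653 <1
  x=-1.344: |R|=0.22048 <1
  x=-3.738: |R|=1.62845 >1
  x=-3.274: |R|=1.07571 >1
  x=-3.248: |R|=1.04872 >1
So |R|<1 on (-3.2000, 0).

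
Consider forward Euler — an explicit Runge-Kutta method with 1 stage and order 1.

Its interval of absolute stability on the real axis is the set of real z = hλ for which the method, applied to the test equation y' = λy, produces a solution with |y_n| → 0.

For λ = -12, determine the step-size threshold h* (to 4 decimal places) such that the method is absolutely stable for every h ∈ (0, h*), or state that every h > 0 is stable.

(-2.0000,0); λ=-12 ⇒ h* = 0.1667.

On y'=λy, z=hλ:
  order 1, 1-stage ⇒ R(z)=1+z
  (e.g. R(-1.39)=-0.39000, |R|=0.39000)

Find x<0 with |R(x)|<1.
x=-1.39: |R|=0.3900
|R(-1.68)|=0.6800 |R(-1.64)|=0.6400
Bisect:
  x_lo=-2.3078 |R|=1.3078  x_hi=-0.1968 |R|=0.8032
  mid=-1.25230 |R|=0.25230 →hi
  mid=-1.78004 |R|=0.78004 →hi
  mid=-2.04391 |R|=1.04391 →lo
  mid=-1.91197 |R|=0.91197 →hi
  mid=-1.97794 |R|=0.97794 →hi
  mid=-2.01093 |R|=1.01093 →lo
  mid=-1.99443 |R|=0.99443 →hi
  mid=-2.00268 |R|=1.00268 →lo
  ...
  [-2.00010,-1.99997] ⇒ x*=-2.0000
So |R|<1 on (-2.0000, 0).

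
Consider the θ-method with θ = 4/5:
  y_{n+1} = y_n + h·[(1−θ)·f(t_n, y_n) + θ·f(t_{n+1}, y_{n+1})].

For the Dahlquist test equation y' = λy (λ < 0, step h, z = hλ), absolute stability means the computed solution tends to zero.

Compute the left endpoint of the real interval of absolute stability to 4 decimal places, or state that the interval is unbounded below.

unbounded; (−∞, 0).

On y'=λy, z=hλ:
  y_{n+1} = y_n + z·[1/5·y_n + 4/5·y_{n+1}] ⇒ (1 − 4/5z)y_{n+1} = (1 + 1/5z)y_n
  so R(z) = (1 + 1/5z)/(1 − 4/5z).

Boundary: |R(x)|=1, x<0.
x=-1.62: |R|=0.2944
x=-2: |R|=0.2308
x=-10: |R|=0.1111
x=-100: |R|=0.2346
θ=4/5≥1/2 ⇒ |1+1/5x|<|1−4/5x| ∀x<0 ⇒ unbounded interval.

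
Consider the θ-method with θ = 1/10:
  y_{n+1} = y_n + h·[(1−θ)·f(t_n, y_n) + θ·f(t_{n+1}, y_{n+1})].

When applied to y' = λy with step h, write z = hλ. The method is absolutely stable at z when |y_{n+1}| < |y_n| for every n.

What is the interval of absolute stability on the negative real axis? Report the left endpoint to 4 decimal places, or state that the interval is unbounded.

(-2.5000, 0).

With y'=λy (z=hλ):
  y_{n+1} = y_n + z·[9/10·y_n + 1/10·y_{n+1}] ⇒ (1 − 1/10z)y_{n+1} = (1 + 9/10z)y_n
  ⇒ R(z) = (1 + 9/10z)/(1 − 1/10z).

Find x<0 with |R(x)|<1.
x=-1.56: |R|=0.3495
R=−1: 1+9/10x = −1+1/10x ⇒ -4/5x=2 ⇒ x=2/(-4/5)=-2.5000
Confirm numerically:
  x=-2.408: |R|=0.94068 <1
  x=-2.010: |R|=0.67361 <1
  x=-1.329: |R|=0.17310 <1
  x=-1.103: |R|=0.00657 <1
  x=-3.046: |R|=1.33482 >1
  x=-2.860: |R|=1.22395 >1
Interval (-2.5000, 0).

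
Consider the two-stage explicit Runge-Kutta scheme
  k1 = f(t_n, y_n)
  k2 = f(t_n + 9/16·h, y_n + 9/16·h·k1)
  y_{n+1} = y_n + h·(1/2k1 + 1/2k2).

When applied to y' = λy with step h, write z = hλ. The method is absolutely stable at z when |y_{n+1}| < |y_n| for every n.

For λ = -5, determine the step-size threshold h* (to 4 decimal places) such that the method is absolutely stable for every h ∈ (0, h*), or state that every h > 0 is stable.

(-3.5556,0); λ=-5 ⇒ h* = (32/9)/5 = 0.7111.

With y'=λy (z=hλ):
  k1=λy_n ⇒ h·k1=z·y_n;  k2=λ(1+9/16z)y_n ⇒ h·k2=z(1+9/16z)y_n
  y_{n+1}/y_n = 1 + 1/2z + 1/2z(1+9/16z) = 1 + z + 9/32z²
  R(z) = 1 + z + 9/32z².

Solve |R(x)|<1 on ℝ⁻.
x=-1.21: |R|=0.2018
R=1: x+9/32x²=0 ⇒ x=−32/9=-3.5556; min R=1−1/(4·9/32)=0.1111>−1
Confirm numerically:
  x=-3.444: |R|=0.89194 <1
  x=-3.436: |R|=0.88446 <1
  x=-2.122: |R|=0.14444 <1
  x=-1.875: |R|=0.11377 <1
  x=-4.048: |R|=1.56065 >1
  x=-4.038: |R|=1.54791 >1
  x=-3.842: |R|=1.30952 >1
Interval (-3.5556, 0).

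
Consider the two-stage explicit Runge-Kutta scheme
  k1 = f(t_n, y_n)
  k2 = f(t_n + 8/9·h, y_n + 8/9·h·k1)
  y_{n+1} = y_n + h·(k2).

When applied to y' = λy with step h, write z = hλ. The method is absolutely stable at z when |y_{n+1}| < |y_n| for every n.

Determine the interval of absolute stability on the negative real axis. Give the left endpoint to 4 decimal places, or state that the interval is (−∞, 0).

(-1.1250, 0).

With y'=λy (z=hλ):
  k1=λy_n ⇒ h·k1=z·y_n;  k2=λ(1+8/9z)y_n ⇒ h·k2=z(1+8/9z)y_n
  y_{n+1}/y_n = 1 + z(1+8/9z) = 1 + z + 8/9z²
  Hence R(z) = 1 + z + 8/9z².

Solve |R(x)|<1 on ℝ⁻.
x=-1.34: |R|=1.2561
R=1: x+8/9x²=0 ⇒ x=−9/8=-1.1250; min R=1−1/(4·8/9)=0.7188>−1
Confirm numerically:
  x=-0.937: |R|=0.84342 <1
  x=-0.802: |R|=0.76974 <1
  x=-0.794: |R|=0.76639 <1
  x=-0.649: |R|=0.72540 <1
  x=-1.576: |R|=1.63180 >1
  x=-1.348: |R|=1.26720 >1
Stable set (-1.1250, 0).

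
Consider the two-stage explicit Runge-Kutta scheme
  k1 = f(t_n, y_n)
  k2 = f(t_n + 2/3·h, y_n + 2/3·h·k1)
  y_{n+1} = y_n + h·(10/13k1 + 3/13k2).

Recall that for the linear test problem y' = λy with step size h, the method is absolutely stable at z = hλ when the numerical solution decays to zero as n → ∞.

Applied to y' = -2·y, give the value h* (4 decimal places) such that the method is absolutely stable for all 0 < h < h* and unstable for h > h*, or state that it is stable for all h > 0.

(-6.5000,0); λ=-2 ⇒ h* = (13/2)/2 = 3.2500.

Set f=λy, z=hλ:
  k1=λy_n ⇒ h·k1=z·y_n;  k2=λ(1+2/3z)y_n ⇒ h·k2=z(1+2/3z)y_n
  y_{n+1}/y_n = 1 + 10/13z + 3/13z(1+2/3z) = 1 + z + 2/13z²
  R(z) = 1 + z + 2/13z².

Need |R(x)|<1, x<0.
x=-0.41: |R|=0.6159
R=1: x+2/13x²=0 ⇒ x=−13/2=-6.5000; min R=1−1/(4·2/13)=-0.6250>−1
Confirm numerically:
  x=-5.725: |R|=0.31740 <1
  x=-4.272: |R|=0.46431 <1
  x=-3.122: |R|=0.62248 <1
  x=-7.096: |R|=1.65065 >1
  x=-6.756: |R|=1.26608 >1
Interval (-6.5000, 0).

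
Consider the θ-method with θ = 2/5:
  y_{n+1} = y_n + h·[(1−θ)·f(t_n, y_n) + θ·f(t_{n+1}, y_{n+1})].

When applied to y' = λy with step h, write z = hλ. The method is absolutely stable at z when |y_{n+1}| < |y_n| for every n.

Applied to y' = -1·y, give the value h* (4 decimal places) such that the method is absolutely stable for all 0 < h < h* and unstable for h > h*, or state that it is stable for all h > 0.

(-10.0000,0); λ=-1 ⇒ h* = (10)/1 = 10.0000.

With y'=λy (z=hλ):
  y_{n+1} = y_n + z·[3/5·y_n + 2/5·y_{n+1}] ⇒ (1 − 2/5z)y_{n+1} = (1 + 3/5z)y_n
  so R(z) = (1 + 3/5z)/(1 − 2/5z).

Boundary: |R(x)|=1, x<0.
x=-0.34: |R|=0.7007
R=−1: 1+3/5x = −1+2/5x ⇒ -1/5x=2 ⇒ x=2/(-1/5)=-10.0000
Confirm numerically:
  x=-8.282: |R|=0.92033 <1
  x=-7.922: |R|=0.90031 <1
  x=-7.513: |R|=0.87581 <1
  x=-10.375: |R|=1.01456 >1
  x=-10.097: |R|=1.00385 >1
So |R|<1 on (-10.0000, 0).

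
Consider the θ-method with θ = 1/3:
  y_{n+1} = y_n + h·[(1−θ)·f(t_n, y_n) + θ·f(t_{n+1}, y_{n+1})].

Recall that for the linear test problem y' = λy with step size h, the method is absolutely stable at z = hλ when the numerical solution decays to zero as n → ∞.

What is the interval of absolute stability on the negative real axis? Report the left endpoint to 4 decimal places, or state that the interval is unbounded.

With y'=λy (z=hλ):
  y_{n+1} = y_n + z·[2/3·y_n + 1/3·y_{n+1}] ⇒ (1 − 1/3z)y_{n+1} = (1 + 2/3z)y_n
  ⇒ R(z) = (1 + 2/3z)/(1 − 1/3z).

Find x<0 with |R(x)|<1.
x=-1.34: |R|=0.0737
R=−1: 1+2/3x = −1+1/3x ⇒ -1/3x=2 ⇒ x=2/(-1/3)=-6.0000
Confirm numerically:
  x=-4.972: |R|=0.87105 <1
  x=-3.833: |R|=0.68286 <1
  x=-3.019: |R|=0.50474 <1
  x=-6.127: |R|=1.01391 >1
  x=-6.040: |R|=1.00442 >1
So |R|<1 on (-6.0000, 0).

z∈(-6.0000,0).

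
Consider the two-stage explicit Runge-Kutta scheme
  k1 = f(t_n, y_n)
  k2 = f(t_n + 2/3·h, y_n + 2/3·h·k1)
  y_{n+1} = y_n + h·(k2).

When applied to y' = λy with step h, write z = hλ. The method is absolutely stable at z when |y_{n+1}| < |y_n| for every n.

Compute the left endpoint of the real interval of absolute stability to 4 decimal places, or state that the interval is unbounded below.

z* = -1.5000.

Test eqn y'=λy, z=hλ:
  k1=λy_n ⇒ h·k1=z·y_n;  k2=λ(1+2/3z)y_n ⇒ h·k2=z(1+2/3z)y_n
  y_{n+1}/y_n = 1 + z(1+2/3z) = 1 + z + 2/3z²
  Hence R(z) = 1 + z + 2/3z².

Find x<0 with |R(x)|<1.
x=-0.52: |R|=0.6603
R=1: x+2/3x²=0 ⇒ x=−3/2=-1.5000; min R=1−1/(4·2/3)=0.6250>−1
Confirm numerically:
  x=-1.173: |R|=0.74429 <1
  x=-0.984: |R|=0.66150 <1
  x=-0.720: |R|=0.62560 <1
  x=-1.982: |R|=1.63688 >1
  x=-1.756: |R|=1.29969 >1
  x=-1.730: |R|=1.26527 >1
Interval (-1.5000, 0).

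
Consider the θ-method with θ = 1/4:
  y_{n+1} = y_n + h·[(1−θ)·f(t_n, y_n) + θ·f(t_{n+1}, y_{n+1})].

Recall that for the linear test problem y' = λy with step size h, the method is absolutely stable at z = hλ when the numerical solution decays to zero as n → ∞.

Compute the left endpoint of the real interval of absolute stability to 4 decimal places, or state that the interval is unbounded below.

left endpoint -4.0000.

On y'=λy, z=hλ:
  y_{n+1} = y_n + z·[3/4·y_n + 1/4·y_{n+1}] ⇒ (1 − 1/4z)y_{n+1} = (1 + 3/4z)y_n
  R(z) = (1 + 3/4z)/(1 − 1/4z).

Need |R(x)|<1, x<0.
x=-0.41: |R|=0.6281
R=−1: 1+3/4x = −1+1/4x ⇒ -1/2x=2 ⇒ x=2/(-1/2)=-4.0000
Confirm numerically:
  x=-3.252: |R|=0.79371 <1
  x=-2.850: |R|=0.66423 <1
  x=-2.010: |R|=0.33777 <1
  x=-4.553: |R|=1.12931 >1
  x=-4.322: |R|=1.07739 >1
Interval (-4.0000, 0).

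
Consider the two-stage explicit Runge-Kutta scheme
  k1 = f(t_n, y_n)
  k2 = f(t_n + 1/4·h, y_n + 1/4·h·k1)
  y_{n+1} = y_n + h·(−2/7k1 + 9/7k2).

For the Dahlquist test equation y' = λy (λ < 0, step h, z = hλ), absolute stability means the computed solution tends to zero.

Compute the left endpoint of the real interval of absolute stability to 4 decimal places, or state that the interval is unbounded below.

left endpoint -3.1111.

With y'=λy (z=hλ):
  k1=λy_n ⇒ h·k1=z·y_n;  k2=λ(1+1/4z)y_n ⇒ h·k2=z(1+1/4z)y_n
  y_{n+1}/y_n = 1 − 2/7z + 9/7z(1+1/4z) = 1 + z + 9/28z²
  R(z) = 1 + z + 9/28z².

Find x<0 with |R(x)|<1.
x=-1.48: |R|=0.2241
R=1: x+9/28x²=0 ⇒ x=−28/9=-3.1111; min R=1−1/(4·9/28)=0.2222>−1
Confirm numerically:
  x=-2.735: |R|=0.66936 <1
  x=-2.221: |R|=0.36456 <1
  x=-2.187: |R|=0.35038 <1
  x=-1.472: |R|=0.22447 <1
  x=-3.507: |R|=1.44627 >1
  x=-3.496: |R|=1.43251 >1
So |R|<1 on (-3.1111, 0).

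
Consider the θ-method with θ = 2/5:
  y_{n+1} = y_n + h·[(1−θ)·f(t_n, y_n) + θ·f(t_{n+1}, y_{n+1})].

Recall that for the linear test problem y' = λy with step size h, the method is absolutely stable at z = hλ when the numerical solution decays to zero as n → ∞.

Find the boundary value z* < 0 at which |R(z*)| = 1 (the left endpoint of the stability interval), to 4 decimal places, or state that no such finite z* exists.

Test eqn y'=λy, z=hλ:
  y_{n+1} = y_n + z·[3/5·y_n + 2/5·y_{n+1}] ⇒ (1 − 2/5z)y_{n+1} = (1 + 3/5z)y_n
  so R(z) = (1 + 3/5z)/(1 − 2/5z).

Find x<0 with |R(x)|<1.
x=-0.42: |R|=0.6404
R=−1: 1+3/5x = −1+2/5x ⇒ -1/5x=2 ⇒ x=2/(-1/5)=-10.0000
Confirm numerically:
  x=-9.436: |R|=0.97637 <1
  x=-8.914: |R|=0.95243 <1
  x=-6.784: |R|=0.82680 <1
  x=-4.152: |R|=0.56043 <1
  x=-10.308: |R|=1.01202 >1
  x=-10.169: |R|=1.00667 >1
So |R|<1 on (-10.0000, 0).

z* = -10.0000.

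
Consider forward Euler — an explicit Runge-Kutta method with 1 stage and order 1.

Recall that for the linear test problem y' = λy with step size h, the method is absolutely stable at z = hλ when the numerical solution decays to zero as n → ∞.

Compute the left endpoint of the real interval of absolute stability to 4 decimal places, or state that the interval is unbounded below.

z* = -2.0000.

On y'=λy, z=hλ:
  order 1, 1-stage ⇒ R(z)=1+z
  (e.g. R(-1.11)=-0.11000, |R|=0.11000)

Find x<0 with |R(x)|<1.
x=-1.11: |R|=0.1100
|R(-2.39)|=1.3900 |R(-2.02)|=1.0200 |R(-1.38)|=0.3800
Bisect:
  x_lo=-2.7650 |R|=1.7650  x_hi=-0.2294 |R|=0.7706
  mid=-1.49718 |R|=0.49718 →hi
  mid=-2.13107 |R|=1.13107 →lo
  mid=-1.81413 |R|=0.81413 →hi
  mid=-1.97260 |R|=0.97260 →hi
  mid=-2.05183 |R|=1.05183 →lo
  mid=-2.01221 |R|=1.01221 →lo
  mid=-1.99241 |R|=0.99241 →hi
  mid=-2.00231 |R|=1.00231 →lo
  mid=-1.99736 |R|=0.99736 →hi
  ...
  [-2.00014,-1.99999] ⇒ x*=-2.0000
Stable set (-2.0000, 0).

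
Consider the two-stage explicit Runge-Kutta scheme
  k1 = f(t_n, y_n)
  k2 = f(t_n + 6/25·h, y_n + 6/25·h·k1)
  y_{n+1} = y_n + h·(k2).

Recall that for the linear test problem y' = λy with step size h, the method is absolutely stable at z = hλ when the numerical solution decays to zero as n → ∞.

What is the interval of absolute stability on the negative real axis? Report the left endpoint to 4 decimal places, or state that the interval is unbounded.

Test eqn y'=λy, z=hλ:
  k1=λy_n ⇒ h·k1=z·y_n;  k2=λ(1+6/25z)y_n ⇒ h·k2=z(1+6/25z)y_n
  y_{n+1}/y_n = 1 + z(1+6/25z) = 1 + z + 6/25z²
  Hence R(z) = 1 + z + 6/25z².

Solve |R(x)|<1 on ℝ⁻.
x=-1.34: |R|=0.0909
R=1: x+6/25x²=0 ⇒ x=−25/6=-4.1667; min R=1−1/(4·6/25)=-0.0417>−1
Confirm numerically:
  x=-3.669: |R|=0.56177 <1
  x=-3.144: |R|=0.22834 <1
  x=-3.076: |R|=0.19483 <1
  x=-2.341: |R|=0.02573 <1
  x=-4.594: |R|=1.47116 >1
  x=-4.343: |R|=1.18380 >1
  x=-4.213: |R|=1.04685 >1
So |R|<1 on (-4.1667, 0).

(-4.1667, 0).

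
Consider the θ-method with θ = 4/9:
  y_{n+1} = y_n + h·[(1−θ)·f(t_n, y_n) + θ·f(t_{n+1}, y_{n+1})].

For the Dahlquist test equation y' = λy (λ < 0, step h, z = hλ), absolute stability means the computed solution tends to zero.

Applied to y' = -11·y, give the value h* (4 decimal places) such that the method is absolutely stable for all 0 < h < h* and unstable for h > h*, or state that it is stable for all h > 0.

(-18.0000,0); λ=-11 ⇒ h* = (18)/11 = 1.6364.

With y'=λy (z=hλ):
  y_{n+1} = y_n + z·[5/9·y_n + 4/9·y_{n+1}] ⇒ (1 − 4/9z)y_{n+1} = (1 + 5/9z)y_n
  Hence R(z) = (1 + 5/9z)/(1 − 4/9z).

Solve |R(x)|<1 on ℝ⁻.
x=-1.03: |R|=0.2934
R=−1: 1+5/9x = −1+4/9x ⇒ -1/9x=2 ⇒ x=2/(-1/9)=-18.0000
Confirm numerically:
  x=-14.877: |R|=0.95441 <1
  x=-14.837: |R|=0.95372 <1
  x=-14.406: |R|=0.94606 <1
  x=-7.383: |R|=0.72446 <1
  x=-18.526: |R|=1.00633 >1
  x=-18.483: |R|=1.00582 >1
Interval (-18.0000, 0).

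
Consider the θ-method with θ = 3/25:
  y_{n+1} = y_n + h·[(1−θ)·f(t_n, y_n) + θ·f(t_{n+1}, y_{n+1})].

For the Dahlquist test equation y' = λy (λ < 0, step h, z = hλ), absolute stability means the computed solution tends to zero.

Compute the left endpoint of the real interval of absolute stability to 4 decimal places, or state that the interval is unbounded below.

left endpoint -2.6316.

On y'=λy, z=hλ:
  y_{n+1} = y_n + z·[22/25·y_n + 3/25·y_{n+1}] ⇒ (1 − 3/25z)y_{n+1} = (1 + 22/25z)y_n
  so R(z) = (1 + 22/25z)/(1 − 3/25z).

Boundary: |R(x)|=1, x<0.
x=-0.59: |R|=0.4490
R=−1: 1+22/25x = −1+3/25x ⇒ -19/25x=2 ⇒ x=2/(-19/25)=-2.6316
Confirm numerically:
  x=-2.446: |R|=0.89096 <1
  x=-2.060: |R|=0.65170 <1
  x=-1.728: |R|=0.43122 <1
  x=-1.355: |R|=0.16549 <1
  x=-3.120: |R|=1.27008 >1
  x=-3.109: |R|=1.26425 >1
  x=-2.848: |R|=1.12259 >1
Stable set (-2.6316, 0).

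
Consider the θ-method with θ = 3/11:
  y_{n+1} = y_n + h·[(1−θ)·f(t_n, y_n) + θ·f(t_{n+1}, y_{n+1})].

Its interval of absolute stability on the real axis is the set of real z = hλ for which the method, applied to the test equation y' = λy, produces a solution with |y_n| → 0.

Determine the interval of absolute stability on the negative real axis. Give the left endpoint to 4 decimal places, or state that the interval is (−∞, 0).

Test eqn y'=λy, z=hλ:
  y_{n+1} = y_n + z·[8/11·y_n + 3/11·y_{n+1}] ⇒ (1 − 3/11z)y_{n+1} = (1 + 8/11z)y_n
  R(z) = (1 + 8/11z)/(1 − 3/11z).

Solve |R(x)|<1 on ℝ⁻.
x=-1.17: |R|=0.1130
R=−1: 1+8/11x = −1+3/11x ⇒ -5/11x=2 ⇒ x=2/(-5/11)=-4.4000
Confirm numerically:
  x=-4.290: |R|=0.97696 <1
  x=-4.003: |R|=0.91373 <1
  x=-3.614: |R|=0.82007 <1
  x=-2.119: |R|=0.34292 <1
  x=-4.964: |R|=1.10891 >1
  x=-4.684: |R|=1.05668 >1
  x=-4.631: |R|=1.04640 >1
Stable set (-4.4000, 0).

z∈(-4.4000,0).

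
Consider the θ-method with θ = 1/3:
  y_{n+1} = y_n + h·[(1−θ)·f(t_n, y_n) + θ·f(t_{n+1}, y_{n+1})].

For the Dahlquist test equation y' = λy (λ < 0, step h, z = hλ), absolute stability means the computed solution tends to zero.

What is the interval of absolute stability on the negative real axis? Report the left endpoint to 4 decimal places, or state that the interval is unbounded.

On y'=λy, z=hλ:
  y_{n+1} = y_n + z·[2/3·y_n + 1/3·y_{n+1}] ⇒ (1 − 1/3z)y_{n+1} = (1 + 2/3z)y_n
  R(z) = (1 + 2/3z)/(1 − 1/3z).

Find x<0 with |R(x)|<1.
x=-0.37: |R|=0.6706
R=−1: 1+2/3x = −1+1/3x ⇒ -1/3x=2 ⇒ x=2/(-1/3)=-6.0000
Confirm numerically:
  x=-4.096: |R|=0.73168 <1
  x=-3.837: |R|=0.68363 <1
  x=-3.230: |R|=0.55538 <1
  x=-2.800: |R|=0.44828 <1
  x=-6.183: |R|=1.01993 >1
  x=-6.081: |R|=1.00892 >1
Stable set (-6.0000, 0).

(-6.0000, 0).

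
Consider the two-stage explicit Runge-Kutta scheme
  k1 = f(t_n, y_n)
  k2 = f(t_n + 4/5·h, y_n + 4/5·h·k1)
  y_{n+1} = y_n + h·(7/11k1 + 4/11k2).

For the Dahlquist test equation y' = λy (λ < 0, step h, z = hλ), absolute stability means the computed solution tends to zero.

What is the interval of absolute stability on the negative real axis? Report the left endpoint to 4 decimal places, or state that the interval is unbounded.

On y'=λy, z=hλ:
  k1=λy_n ⇒ h·k1=z·y_n;  k2=λ(1+4/5z)y_n ⇒ h·k2=z(1+4/5z)y_n
  y_{n+1}/y_n = 1 + 7/11z + 4/11z(1+4/5z) = 1 + z + 16/55z²
  so R(z) = 1 + z + 16/55z².

Find x<0 with |R(x)|<1.
x=-1.29: |R|=0.1941
R=1: x+16/55x²=0 ⇒ x=−55/16=-3.4375; min R=1−1/(4·16/55)=0.1406>−1
Confirm numerically:
  x=-2.876: |R|=0.53022 <1
  x=-1.891: |R|=0.14926 <1
  x=-1.455: |R|=0.16086 <1
  x=-3.950: |R|=1.58891 >1
  x=-3.940: |R|=1.57596 >1
So |R|<1 on (-3.4375, 0).

z∈(-3.4375,0).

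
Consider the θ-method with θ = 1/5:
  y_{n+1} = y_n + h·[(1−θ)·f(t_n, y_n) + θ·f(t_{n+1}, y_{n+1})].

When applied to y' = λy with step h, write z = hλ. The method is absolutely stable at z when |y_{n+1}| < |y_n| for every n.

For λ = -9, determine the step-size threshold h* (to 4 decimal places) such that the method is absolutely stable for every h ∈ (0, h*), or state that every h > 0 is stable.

Test eqn y'=λy, z=hλ:
  y_{n+1} = y_n + z·[4/5·y_n + 1/5·y_{n+1}] ⇒ (1 − 1/5z)y_{n+1} = (1 + 4/5z)y_n
  R(z) = (1 + 4/5z)/(1 − 1/5z).

Find x<0 with |R(x)|<1.
x=-0.31: |R|=0.7081
R=−1: 1+4/5x = −1+1/5x ⇒ -3/5x=2 ⇒ x=2/(-3/5)=-3.3333
Confirm numerically:
  x=-3.219: |R|=0.95827 <1
  x=-3.084: |R|=0.90747 <1
  x=-2.564: |R|=0.69487 <1
  x=-1.363: |R|=0.07104 <1
  x=-3.462: |R|=1.04562 >1
  x=-3.441: |R|=1.03827 >1
So |R|<1 on (-3.3333, 0).

(-3.3333,0); λ=-9 ⇒ h* = (10/3)/9 = 0.3704.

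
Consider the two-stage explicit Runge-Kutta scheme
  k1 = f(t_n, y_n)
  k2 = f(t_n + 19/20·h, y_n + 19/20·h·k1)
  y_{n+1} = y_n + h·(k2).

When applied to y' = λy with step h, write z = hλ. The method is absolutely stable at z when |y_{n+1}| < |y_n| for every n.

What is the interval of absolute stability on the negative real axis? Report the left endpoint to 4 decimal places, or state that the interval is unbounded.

(-1.0526, 0).

On y'=λy, z=hλ:
  k1=λy_n ⇒ h·k1=z·y_n;  k2=λ(1+19/20z)y_n ⇒ h·k2=z(1+19/20z)y_n
  y_{n+1}/y_n = 1 + z(1+19/20z) = 1 + z + 19/20z²
  R(z) = 1 + z + 19/20z².

Solve |R(x)|<1 on ℝ⁻.
x=-1.2: |R|=1.1680
R=1: x+19/20x²=0 ⇒ x=−20/19=-1.0526; min R=1−1/(4·19/20)=0.7368>−1
Confirm numerically:
  x=-0.897: |R|=0.86738 <1
  x=-0.807: |R|=0.81169 <1
  x=-0.627: |R|=0.74647 <1
  x=-1.598: |R|=1.82792 >1
  x=-1.532: |R|=1.69767 >1
  x=-1.475: |R|=1.59184 >1
Stable set (-1.0526, 0).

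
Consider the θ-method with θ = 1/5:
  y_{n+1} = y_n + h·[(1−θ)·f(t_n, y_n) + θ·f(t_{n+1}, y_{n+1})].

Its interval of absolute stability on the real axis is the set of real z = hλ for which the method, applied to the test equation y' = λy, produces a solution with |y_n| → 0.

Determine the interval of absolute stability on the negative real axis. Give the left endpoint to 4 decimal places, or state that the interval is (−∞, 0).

(-3.3333, 0).

On y'=λy, z=hλ:
  y_{n+1} = y_n + z·[4/5·y_n + 1/5·y_{n+1}] ⇒ (1 − 1/5z)y_{n+1} = (1 + 4/5z)y_n
  so R(z) = (1 + 4/5z)/(1 − 1/5z).

Solve |R(x)|<1 on ℝ⁻.
x=-0.4: |R|=0.6296
R=−1: 1+4/5x = −1+1/5x ⇒ -3/5x=2 ⇒ x=2/(-3/5)=-3.3333
Confirm numerically:
  x=-3.141: |R|=0.92912 <1
  x=-2.795: |R|=0.79282 <1
  x=-2.554: |R|=0.69050 <1
  x=-1.821: |R|=0.33485 <1
  x=-3.908: |R|=1.19353 >1
  x=-3.610: |R|=1.09640 >1
Interval (-3.3333, 0).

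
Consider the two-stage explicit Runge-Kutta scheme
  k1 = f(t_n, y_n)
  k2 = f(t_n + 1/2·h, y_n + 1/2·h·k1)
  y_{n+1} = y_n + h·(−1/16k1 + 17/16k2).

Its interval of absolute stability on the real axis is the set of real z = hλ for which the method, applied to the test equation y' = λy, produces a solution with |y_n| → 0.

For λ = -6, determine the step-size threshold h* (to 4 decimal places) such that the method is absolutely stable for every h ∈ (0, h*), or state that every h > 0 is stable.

(-1.8824,0); λ=-6 ⇒ h* = (32/17)/6 = 0.3137.

Test eqn y'=λy, z=hλ:
  k1=λy_n ⇒ h·k1=z·y_n;  k2=λ(1+1/2z)y_n ⇒ h·k2=z(1+1/2z)y_n
  y_{n+1}/y_n = 1 − 1/16z + 17/16z(1+1/2z) = 1 + z + 17/32z²
  Hence R(z) = 1 + z + 17/32z².

Solve |R(x)|<1 on ℝ⁻.
x=-0.94: |R|=0.5294
R=1: x+17/32x²=0 ⇒ x=−32/17=-1.8824; min R=1−1/(4·17/32)=0.5294>−1
Confirm numerically:
  x=-1.695: |R|=0.83129 <1
  x=-1.470: |R|=0.67798 <1
  x=-0.892: |R|=0.53070 <1
  x=-2.459: |R|=1.75330 >1
  x=-2.416: |R|=1.68494 >1
  x=-2.130: |R|=1.28023 >1
So |R|<1 on (-1.8824, 0).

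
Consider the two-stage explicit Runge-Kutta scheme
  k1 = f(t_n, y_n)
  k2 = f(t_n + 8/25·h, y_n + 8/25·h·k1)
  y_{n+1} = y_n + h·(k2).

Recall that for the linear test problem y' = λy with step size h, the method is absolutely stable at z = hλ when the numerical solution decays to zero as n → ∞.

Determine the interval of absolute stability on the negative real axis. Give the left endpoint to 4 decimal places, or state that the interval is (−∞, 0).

z∈(-3.1250,0).

On y'=λy, z=hλ:
  k1=λy_n ⇒ h·k1=z·y_n;  k2=λ(1+8/25z)y_n ⇒ h·k2=z(1+8/25z)y_n
  y_{n+1}/y_n = 1 + z(1+8/25z) = 1 + z + 8/25z²
  so R(z) = 1 + z + 8/25z².

Need |R(x)|<1, x<0.
x=-1.49: |R|=0.2204
R=1: x+8/25x²=0 ⇒ x=−25/8=-3.1250; min R=1−1/(4·8/25)=0.2188>−1
Confirm numerically:
  x=-2.329: |R|=0.40676 <1
  x=-2.203: |R|=0.35003 <1
  x=-2.192: |R|=0.34556 <1
  x=-1.952: |R|=0.26730 <1
  x=-3.566: |R|=1.50323 >1
  x=-3.505: |R|=1.42621 >1
Stable set (-3.1250, 0).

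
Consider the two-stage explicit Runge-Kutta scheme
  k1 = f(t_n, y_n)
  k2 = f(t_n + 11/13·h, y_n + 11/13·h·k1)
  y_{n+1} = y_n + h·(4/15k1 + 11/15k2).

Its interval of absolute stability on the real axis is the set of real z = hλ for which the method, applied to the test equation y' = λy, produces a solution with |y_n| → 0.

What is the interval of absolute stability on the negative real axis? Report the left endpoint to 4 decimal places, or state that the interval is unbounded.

With y'=λy (z=hλ):
  k1=λy_n ⇒ h·k1=z·y_n;  k2=λ(1+11/13z)y_n ⇒ h·k2=z(1+11/13z)y_n
  y_{n+1}/y_n = 1 + 4/15z + 11/15z(1+11/13z) = 1 + z + 121/195z²
  R(z) = 1 + z + 121/195z².

Find x<0 with |R(x)|<1.
x=-1.43: |R|=0.8389
R=1: x+121/195x²=0 ⇒ x=−195/121=-1.6116; min R=1−1/(4·121/195)=0.5971>−1
Confirm numerically:
  x=-1.104: |R|=0.65229 <1
  x=-1.076: |R|=0.64241 <1
  x=-0.885: |R|=0.60100 <1
  x=-0.706: |R|=0.60329 <1
  x=-1.698: |R|=1.09107 >1
  x=-1.689: |R|=1.08115 >1
So |R|<1 on (-1.6116, 0).

z∈(-1.6116,0).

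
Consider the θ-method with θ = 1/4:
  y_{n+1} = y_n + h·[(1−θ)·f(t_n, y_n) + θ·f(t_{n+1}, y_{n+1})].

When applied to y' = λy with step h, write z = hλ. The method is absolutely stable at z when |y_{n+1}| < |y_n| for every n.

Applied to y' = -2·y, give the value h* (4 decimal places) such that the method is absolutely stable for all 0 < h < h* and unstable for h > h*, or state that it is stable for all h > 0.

Test eqn y'=λy, z=hλ:
  y_{n+1} = y_n + z·[3/4·y_n + 1/4·y_{n+1}] ⇒ (1 − 1/4z)y_{n+1} = (1 + 3/4z)y_n
  Hence R(z) = (1 + 3/4z)/(1 − 1/4z).

Boundary: |R(x)|=1, x<0.
x=-1.3: |R|=0.0189
R=−1: 1+3/4x = −1+1/4x ⇒ -1/2x=2 ⇒ x=2/(-1/2)=-4.0000
Confirm numerically:
  x=-2.748: |R|=0.62893 <1
  x=-2.123: |R|=0.38690 <1
  x=-1.674: |R|=0.18012 <1
  x=-4.331: |R|=1.07946 >1
  x=-4.068: |R|=1.01686 >1
So |R|<1 on (-4.0000, 0).

(-4.0000,0); λ=-2 ⇒ h* = (4)/2 = 2.0000.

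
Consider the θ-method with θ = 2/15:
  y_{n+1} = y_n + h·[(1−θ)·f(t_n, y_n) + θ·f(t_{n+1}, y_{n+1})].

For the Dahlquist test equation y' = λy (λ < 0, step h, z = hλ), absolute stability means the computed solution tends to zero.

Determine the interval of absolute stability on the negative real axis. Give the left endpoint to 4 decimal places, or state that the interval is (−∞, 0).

With y'=λy (z=hλ):
  y_{n+1} = y_n + z·[13/15·y_n + 2/15·y_{n+1}] ⇒ (1 − 2/15z)y_{n+1} = (1 + 13/15z)y_n
  ⇒ R(z) = (1 + 13/15z)/(1 − 2/15z).

Boundary: |R(x)|=1, x<0.
x=-1.48: |R|=0.2361
R=−1: 1+13/15x = −1+2/15x ⇒ -11/15x=2 ⇒ x=2/(-11/15)=-2.7273
Confirm numerically:
  x=-2.458: |R|=0.85128 <1
  x=-2.053: |R|=0.61180 <1
  x=-1.248: |R|=0.06996 <1
  x=-3.304: |R|=1.29359 >1
  x=-3.212: |R|=1.24888 >1
Stable set (-2.7273, 0).

(-2.7273, 0).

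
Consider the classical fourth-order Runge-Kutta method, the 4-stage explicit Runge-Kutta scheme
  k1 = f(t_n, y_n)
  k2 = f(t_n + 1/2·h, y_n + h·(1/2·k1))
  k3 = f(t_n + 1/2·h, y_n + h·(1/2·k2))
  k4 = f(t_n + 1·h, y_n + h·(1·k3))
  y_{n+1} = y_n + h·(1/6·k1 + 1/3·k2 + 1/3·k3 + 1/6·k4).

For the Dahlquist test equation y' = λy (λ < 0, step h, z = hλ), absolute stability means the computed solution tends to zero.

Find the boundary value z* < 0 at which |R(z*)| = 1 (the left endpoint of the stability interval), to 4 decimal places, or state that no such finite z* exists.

With y'=λy (z=hλ):
  order 4, 4-stage ⇒ R(z)=1+z+z^2/2+z^3/6+z^4/24
  (e.g. R(-1.39)=0.28399, |R|=0.28399)

Find x<0 with |R(x)|<1.
x=-1.39: |R|=0.2840
|R(-2.47)|=0.6198 |R(-1.74)|=0.2777 |R(-0.59)|=0.5549
Bisect:
  x_lo=-3.5484 |R|=2.9064  x_hi=-0.1658 |R|=0.8472
  mid=-1.85708 |R|=0.29544 →hi
  mid=-2.70273 |R|=0.88249 →hi
  mid=-3.12556 |R|=1.64650 →lo
  mid=-2.91415 |R|=1.21230 →lo
  mid=-2.80844 |R|=1.03546 →lo
  mid=-2.75559 |R|=0.95613 →hi
  mid=-2.78201 |R|=0.99506 →hi
  ...
  [-2.78532,-2.78511] ⇒ x*=-2.7853
So |R|<1 on (-2.7853, 0).

z* = -2.7853.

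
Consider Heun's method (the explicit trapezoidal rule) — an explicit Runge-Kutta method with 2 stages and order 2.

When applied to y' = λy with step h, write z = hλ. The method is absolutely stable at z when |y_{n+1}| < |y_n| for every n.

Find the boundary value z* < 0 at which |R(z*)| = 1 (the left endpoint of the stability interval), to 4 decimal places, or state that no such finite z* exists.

Test eqn y'=λy, z=hλ:
  order 2, 2-stage ⇒ R(z)=1+z+z^2/2
  (e.g. R(-0.61)=0.57605, |R|=0.57605)

Boundary: |R(x)|=1, x<0.
x=-0.61: |R|=0.5760
|R(-2.2)|=1.2200 |R(-2.04)|=1.0408 |R(-0.83)|=0.5145
Bisect:
  x_lo=-2.3029 |R|=1.3487  x_hi=-0.2218 |R|=0.8028
  mid=-1.26236 |R|=0.53442 →hi
  mid=-1.78261 |R|=0.80624 →hi
  mid=-2.04274 |R|=1.04366 →lo
  mid=-1.91268 |R|=0.91649 →hi
  mid=-1.97771 |R|=0.97796 →hi
  mid=-2.01023 |R|=1.01028 →lo
  mid=-1.99397 |R|=0.99399 →hi
  mid=-2.00210 |R|=1.00210 →lo
  mid=-1.99803 |R|=0.99803 →hi
  mid=-2.00006 |R|=1.00006 →lo
  ...
  [-2.00006,-1.99994] ⇒ x*=-2.0000
Stable set (-2.0000, 0).

z* = -2.0000.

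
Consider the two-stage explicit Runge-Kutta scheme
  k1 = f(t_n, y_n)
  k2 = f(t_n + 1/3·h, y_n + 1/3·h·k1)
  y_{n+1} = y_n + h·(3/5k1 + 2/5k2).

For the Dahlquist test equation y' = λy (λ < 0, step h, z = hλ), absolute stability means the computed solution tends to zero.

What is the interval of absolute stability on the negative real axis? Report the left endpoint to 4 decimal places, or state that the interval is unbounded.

z∈(-7.5000,0).

Set f=λy, z=hλ:
  k1=λy_n ⇒ h·k1=z·y_n;  k2=λ(1+1/3z)y_n ⇒ h·k2=z(1+1/3z)y_n
  y_{n+1}/y_n = 1 + 3/5z + 2/5z(1+1/3z) = 1 + z + 2/15z²
  R(z) = 1 + z + 2/15z².

Find x<0 with |R(x)|<1.
x=-1.72: |R|=0.3255
R=1: x+2/15x²=0 ⇒ x=−15/2=-7.5000; min R=1−1/(4·2/15)=-0.8750>−1
Confirm numerically:
  x=-6.171: |R|=0.09350 <1
  x=-5.931: |R|=0.24077 <1
  x=-3.053: |R|=0.81023 <1
  x=-8.018: |R|=1.55378 >1
  x=-7.850: |R|=1.36633 >1
  x=-7.708: |R|=1.21377 >1
Interval (-7.5000, 0).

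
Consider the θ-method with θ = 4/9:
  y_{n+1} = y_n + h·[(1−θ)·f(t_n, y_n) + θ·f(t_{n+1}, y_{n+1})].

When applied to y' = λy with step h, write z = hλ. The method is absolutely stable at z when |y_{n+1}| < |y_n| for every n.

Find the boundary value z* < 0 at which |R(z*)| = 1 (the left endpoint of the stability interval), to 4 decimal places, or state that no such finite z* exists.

Set f=λy, z=hλ:
  y_{n+1} = y_n + z·[5/9·y_n + 4/9·y_{n+1}] ⇒ (1 − 4/9z)y_{n+1} = (1 + 5/9z)y_n
  so R(z) = (1 + 5/9z)/(1 − 4/9z).

Solve |R(x)|<1 on ℝ⁻.
x=-0.59: |R|=0.5326
R=−1: 1+5/9x = −1+4/9x ⇒ -1/9x=2 ⇒ x=2/(-1/9)=-18.0000
Confirm numerically:
  x=-16.265: |R|=0.97657 <1
  x=-15.043: |R|=0.95725 <1
  x=-10.153: |R|=0.84183 <1
  x=-18.424: |R|=1.00513 >1
  x=-18.163: |R|=1.00200 >1
  x=-18.039: |R|=1.00048 >1
Stable set (-18.0000, 0).

left endpoint -18.0000.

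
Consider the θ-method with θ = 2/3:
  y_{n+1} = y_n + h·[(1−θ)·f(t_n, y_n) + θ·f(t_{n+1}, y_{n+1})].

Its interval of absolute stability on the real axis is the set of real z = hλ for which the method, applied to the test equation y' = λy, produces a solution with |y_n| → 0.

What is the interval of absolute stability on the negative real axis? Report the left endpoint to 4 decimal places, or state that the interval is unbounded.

interval (−∞, 0).

With y'=λy (z=hλ):
  y_{n+1} = y_n + z·[1/3·y_n + 2/3·y_{n+1}] ⇒ (1 − 2/3z)y_{n+1} = (1 + 1/3z)y_n
  Hence R(z) = (1 + 1/3z)/(1 − 2/3z).

Solve |R(x)|<1 on ℝ⁻.
x=-1.07: |R|=0.3755
x=-2: |R|=0.1429
x=-10: |R|=0.3043
x=-100: |R|=0.4778
θ=2/3≥1/2 ⇒ |1+1/3x|<|1−2/3x| ∀x<0 ⇒ stable on all of ℝ⁻.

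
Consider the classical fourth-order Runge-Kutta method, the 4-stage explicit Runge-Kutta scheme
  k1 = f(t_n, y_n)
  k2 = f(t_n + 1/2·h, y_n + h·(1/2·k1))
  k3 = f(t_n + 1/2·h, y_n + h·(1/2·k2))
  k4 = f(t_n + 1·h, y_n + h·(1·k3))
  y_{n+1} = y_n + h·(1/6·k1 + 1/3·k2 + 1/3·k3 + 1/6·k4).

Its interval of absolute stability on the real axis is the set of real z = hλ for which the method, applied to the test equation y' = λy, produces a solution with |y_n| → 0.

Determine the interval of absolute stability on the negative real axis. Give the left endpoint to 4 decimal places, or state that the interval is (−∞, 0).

(-2.7853, 0).

On y'=λy, z=hλ:
  order 4, 4-stage ⇒ R(z)=1+z+z^2/2+z^3/6+z^4/24
  (e.g. R(-1.57)=0.27062, |R|=0.27062)

Need |R(x)|<1, x<0.
x=-1.57: |R|=0.2706
|R(-1.76)|=0.2800 |R(-1.6)|=0.2704 |R(-1.26)|=0.3054
Bisect:
  x_lo=-3.5852 |R|=3.0450  x_hi=-0.1446 |R|=0.8654
  mid=-1.86488 |R|=0.29703 →hi
  mid=-2.72503 |R|=0.91287 →hi
  mid=-3.15510 |R|=1.71653 →lo
  mid=-2.94006 |R|=1.25954 →lo
  mid=-2.83254 |R|=1.07361 →lo
  mid=-2.77879 |R|=0.99023 →hi
  mid=-2.80566 |R|=1.03115 →lo
  mid=-2.79222 |R|=1.01050 →lo
  ...
  [-2.78530,-2.78509] ⇒ x*=-2.7853
Stable set (-2.7853, 0).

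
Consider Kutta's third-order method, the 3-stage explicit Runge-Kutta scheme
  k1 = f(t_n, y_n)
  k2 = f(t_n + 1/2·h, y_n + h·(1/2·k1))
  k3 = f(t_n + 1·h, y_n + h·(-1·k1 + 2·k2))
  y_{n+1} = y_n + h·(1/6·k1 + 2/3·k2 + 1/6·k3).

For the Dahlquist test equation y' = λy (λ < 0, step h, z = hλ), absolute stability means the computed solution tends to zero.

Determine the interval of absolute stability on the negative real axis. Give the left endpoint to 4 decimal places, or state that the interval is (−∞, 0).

(-2.5127, 0).

On y'=λy, z=hλ:
  order 3, 3-stage ⇒ R(z)=1+z+z^2/2+z^3/6
  (e.g. R(-0.4)=0.66933, |R|=0.66933)

Find x<0 with |R(x)|<1.
x=-0.4: |R|=0.6693
|R(-1.86)|=0.2027 |R(-1.27)|=0.1951 |R(-1.18)|=0.2424
Bisect:
  x_lo=-3.3438 |R|=2.9844  x_hi=-0.3495 |R|=0.7045
  mid=-1.84662 |R|=0.19111 →hi
  mid=-2.59519 |R|=1.14080 →lo
  mid=-2.22090 |R|=0.58043 →hi
  mid=-2.40805 |R|=0.83596 →hi
  mid=-2.50162 |R|=0.98180 →hi
  mid=-2.54841 |R|=1.05960 →lo
  mid=-2.52501 |R|=1.02029 →lo
  mid=-2.51332 |R|=1.00094 →lo
  mid=-2.50747 |R|=0.99135 →hi
  ...
  [-2.51277,-2.51259] ⇒ x*=-2.5127
Stable set (-2.5127, 0).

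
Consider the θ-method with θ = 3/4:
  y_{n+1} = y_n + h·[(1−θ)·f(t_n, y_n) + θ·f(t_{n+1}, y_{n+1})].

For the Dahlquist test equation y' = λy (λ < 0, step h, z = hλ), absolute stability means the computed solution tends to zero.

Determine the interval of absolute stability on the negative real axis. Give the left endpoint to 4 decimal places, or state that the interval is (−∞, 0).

interval (−∞, 0).

Test eqn y'=λy, z=hλ:
  y_{n+1} = y_n + z·[1/4·y_n + 3/4·y_{n+1}] ⇒ (1 − 3/4z)y_{n+1} = (1 + 1/4z)y_n
  R(z) = (1 + 1/4z)/(1 − 3/4z).

Find x<0 with |R(x)|<1.
x=-1.3: |R|=0.3418
x=-2: |R|=0.2000
x=-10: |R|=0.1765
x=-100: |R|=0.3158
θ=3/4≥1/2 ⇒ |1+1/4x|<|1−3/4x| ∀x<0 ⇒ unbounded interval.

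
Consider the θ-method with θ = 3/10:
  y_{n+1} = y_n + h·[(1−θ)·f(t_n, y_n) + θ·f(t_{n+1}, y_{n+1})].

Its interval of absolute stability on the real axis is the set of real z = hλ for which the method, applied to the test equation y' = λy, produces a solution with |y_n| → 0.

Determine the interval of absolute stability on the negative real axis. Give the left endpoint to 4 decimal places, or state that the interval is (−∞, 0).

With y'=λy (z=hλ):
  y_{n+1} = y_n + z·[7/10·y_n + 3/10·y_{n+1}] ⇒ (1 − 3/10z)y_{n+1} = (1 + 7/10z)y_n
  R(z) = (1 + 7/10z)/(1 − 3/10z).

Need |R(x)|<1, x<0.
x=-1.27: |R|=0.0804
R=−1: 1+7/10x = −1+3/10x ⇒ -2/5x=2 ⇒ x=2/(-2/5)=-5.0000
Confirm numerically:
  x=-4.649: |R|=0.94137 <1
  x=-2.415: |R|=0.40041 <1
  x=-2.049: |R|=0.26897 <1
  x=-5.402: |R|=1.06136 >1
  x=-5.131: |R|=1.02064 >1
  x=-5.128: |R|=1.02017 >1
Stable set (-5.0000, 0).

z∈(-5.0000,0).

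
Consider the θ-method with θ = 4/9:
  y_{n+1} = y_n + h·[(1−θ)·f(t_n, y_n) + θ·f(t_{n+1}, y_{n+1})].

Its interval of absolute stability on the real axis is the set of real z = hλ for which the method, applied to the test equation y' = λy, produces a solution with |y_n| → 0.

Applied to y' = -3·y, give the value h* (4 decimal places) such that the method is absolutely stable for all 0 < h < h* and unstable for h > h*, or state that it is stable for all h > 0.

Test eqn y'=λy, z=hλ:
  y_{n+1} = y_n + z·[5/9·y_n + 4/9·y_{n+1}] ⇒ (1 − 4/9z)y_{n+1} = (1 + 5/9z)y_n
  Hence R(z) = (1 + 5/9z)/(1 − 4/9z).

Boundary: |R(x)|=1, x<0.
x=-1.25: |R|=0.1964
R=−1: 1+5/9x = −1+4/9x ⇒ -1/9x=2 ⇒ x=2/(-1/9)=-18.0000
Confirm numerically:
  x=-11.410: |R|=0.87939 <1
  x=-10.923: |R|=0.86569 <1
  x=-10.370: |R|=0.84885 <1
  x=-9.793: |R|=0.82963 <1
  x=-18.473: |R|=1.00571 >1
  x=-18.145: |R|=1.00178 >1
Stable set (-18.0000, 0).

(-18.0000,0); λ=-3 ⇒ h* = (18)/3 = 6.0000.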